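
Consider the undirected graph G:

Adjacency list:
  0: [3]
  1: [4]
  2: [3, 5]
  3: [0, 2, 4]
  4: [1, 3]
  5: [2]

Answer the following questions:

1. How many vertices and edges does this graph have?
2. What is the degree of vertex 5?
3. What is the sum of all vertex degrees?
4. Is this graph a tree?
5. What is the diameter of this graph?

Count: 6 vertices, 5 edges.
Vertex 5 has neighbors [2], degree = 1.
Handshaking lemma: 2 * 5 = 10.
A graph is a tree iff it is connected and has exactly n-1 edges. This graph is connected (all 6 vertices in one component) and has 6-1 = 5 edges. It is a tree.
Diameter (longest shortest path) = 4.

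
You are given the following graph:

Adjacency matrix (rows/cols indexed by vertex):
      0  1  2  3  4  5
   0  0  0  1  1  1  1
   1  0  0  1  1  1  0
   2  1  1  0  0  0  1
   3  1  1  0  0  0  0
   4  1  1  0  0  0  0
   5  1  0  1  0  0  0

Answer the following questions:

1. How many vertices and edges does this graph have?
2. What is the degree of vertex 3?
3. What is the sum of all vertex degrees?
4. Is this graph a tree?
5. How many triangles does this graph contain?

Count: 6 vertices, 8 edges.
Vertex 3 has neighbors [0, 1], degree = 2.
Handshaking lemma: 2 * 8 = 16.
A tree on 6 vertices has 5 edges. This graph has 8 edges (3 extra). Not a tree.
Number of triangles = 1.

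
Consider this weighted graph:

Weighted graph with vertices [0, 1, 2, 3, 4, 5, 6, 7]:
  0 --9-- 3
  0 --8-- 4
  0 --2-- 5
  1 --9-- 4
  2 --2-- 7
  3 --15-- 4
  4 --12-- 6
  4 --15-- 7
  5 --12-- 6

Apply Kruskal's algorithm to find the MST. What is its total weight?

Applying Kruskal's algorithm (sort edges by weight, add if no cycle):
  Add (0,5) w=2
  Add (2,7) w=2
  Add (0,4) w=8
  Add (0,3) w=9
  Add (1,4) w=9
  Add (4,6) w=12
  Skip (5,6) w=12 (creates cycle)
  Skip (3,4) w=15 (creates cycle)
  Add (4,7) w=15
MST weight = 57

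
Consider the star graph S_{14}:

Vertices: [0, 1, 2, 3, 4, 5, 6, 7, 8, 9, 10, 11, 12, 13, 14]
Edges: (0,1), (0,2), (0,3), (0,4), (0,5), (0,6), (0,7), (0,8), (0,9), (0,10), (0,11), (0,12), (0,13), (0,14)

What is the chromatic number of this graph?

S_{14} has one hub adjacent to 14 leaves; leaves are pairwise non-adjacent.
Color the hub 0 and every leaf 1.
Chromatic number = 2.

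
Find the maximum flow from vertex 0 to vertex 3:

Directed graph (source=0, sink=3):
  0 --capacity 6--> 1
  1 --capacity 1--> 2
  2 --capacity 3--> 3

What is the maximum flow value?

Computing max flow:
  Flow on (0->1): 1/6
  Flow on (1->2): 1/1
  Flow on (2->3): 1/3
Maximum flow = 1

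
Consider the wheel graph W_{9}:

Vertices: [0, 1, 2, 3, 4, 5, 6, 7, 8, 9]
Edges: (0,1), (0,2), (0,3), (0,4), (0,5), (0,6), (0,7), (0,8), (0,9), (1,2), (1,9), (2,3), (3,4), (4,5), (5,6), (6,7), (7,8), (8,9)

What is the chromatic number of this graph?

W_{9} = C_{9} plus a hub adjacent to every cycle vertex.
The outer cycle needs 3 colors (odd cycle); the hub is adjacent to all of them so needs a fresh color.
Chromatic number = 3 + 1 = 4.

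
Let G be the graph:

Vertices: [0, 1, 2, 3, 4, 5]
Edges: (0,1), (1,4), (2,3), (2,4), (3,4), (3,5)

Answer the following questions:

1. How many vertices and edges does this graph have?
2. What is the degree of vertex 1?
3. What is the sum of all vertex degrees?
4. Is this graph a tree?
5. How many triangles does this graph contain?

Count: 6 vertices, 6 edges.
Vertex 1 has neighbors [0, 4], degree = 2.
Handshaking lemma: 2 * 6 = 12.
A tree on 6 vertices has 5 edges. This graph has 6 edges (1 extra). Not a tree.
Number of triangles = 1.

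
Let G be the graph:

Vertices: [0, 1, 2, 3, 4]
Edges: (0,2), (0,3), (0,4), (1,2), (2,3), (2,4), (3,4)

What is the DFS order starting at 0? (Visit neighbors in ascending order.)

DFS from vertex 0 (neighbors processed in ascending order):
Visit order: 0, 2, 1, 3, 4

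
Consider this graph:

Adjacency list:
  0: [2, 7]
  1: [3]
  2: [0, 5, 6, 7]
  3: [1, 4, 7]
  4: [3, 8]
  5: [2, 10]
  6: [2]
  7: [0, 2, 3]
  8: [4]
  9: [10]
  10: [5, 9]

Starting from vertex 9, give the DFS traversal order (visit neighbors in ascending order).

DFS from vertex 9 (neighbors processed in ascending order):
Visit order: 9, 10, 5, 2, 0, 7, 3, 1, 4, 8, 6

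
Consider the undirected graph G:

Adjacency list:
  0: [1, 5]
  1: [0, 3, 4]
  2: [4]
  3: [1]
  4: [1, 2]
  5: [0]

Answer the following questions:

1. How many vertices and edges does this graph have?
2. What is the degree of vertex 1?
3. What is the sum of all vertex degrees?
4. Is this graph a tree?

Count: 6 vertices, 5 edges.
Vertex 1 has neighbors [0, 3, 4], degree = 3.
Handshaking lemma: 2 * 5 = 10.
A graph is a tree iff it is connected and has exactly n-1 edges. This graph is connected (all 6 vertices in one component) and has 6-1 = 5 edges. It is a tree.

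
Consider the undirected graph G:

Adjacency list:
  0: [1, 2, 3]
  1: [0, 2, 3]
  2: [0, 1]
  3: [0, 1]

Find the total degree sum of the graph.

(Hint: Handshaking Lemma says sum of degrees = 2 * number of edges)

Count edges: 5 edges.
By Handshaking Lemma: sum of degrees = 2 * 5 = 10.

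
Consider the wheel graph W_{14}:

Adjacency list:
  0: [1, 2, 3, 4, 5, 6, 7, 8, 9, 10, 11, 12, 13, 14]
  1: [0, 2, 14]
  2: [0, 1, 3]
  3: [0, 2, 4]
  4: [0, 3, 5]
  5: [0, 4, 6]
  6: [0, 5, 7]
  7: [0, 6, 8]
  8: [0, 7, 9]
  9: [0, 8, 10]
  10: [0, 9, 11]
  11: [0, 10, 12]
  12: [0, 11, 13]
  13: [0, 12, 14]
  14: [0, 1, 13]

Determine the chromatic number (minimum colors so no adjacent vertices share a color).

W_{14} = C_{14} plus a hub adjacent to every cycle vertex.
The outer cycle needs 2 colors (even cycle); the hub is adjacent to all of them so needs a fresh color.
Chromatic number = 2 + 1 = 3.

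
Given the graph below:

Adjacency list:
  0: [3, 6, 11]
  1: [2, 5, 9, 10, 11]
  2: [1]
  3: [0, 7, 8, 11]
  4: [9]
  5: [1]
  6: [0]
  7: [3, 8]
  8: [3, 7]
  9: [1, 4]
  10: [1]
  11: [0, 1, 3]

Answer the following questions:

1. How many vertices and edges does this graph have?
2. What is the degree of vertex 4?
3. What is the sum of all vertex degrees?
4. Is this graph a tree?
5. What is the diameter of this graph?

Count: 12 vertices, 13 edges.
Vertex 4 has neighbors [9], degree = 1.
Handshaking lemma: 2 * 13 = 26.
A tree on 12 vertices has 11 edges. This graph has 13 edges (2 extra). Not a tree.
Diameter (longest shortest path) = 5.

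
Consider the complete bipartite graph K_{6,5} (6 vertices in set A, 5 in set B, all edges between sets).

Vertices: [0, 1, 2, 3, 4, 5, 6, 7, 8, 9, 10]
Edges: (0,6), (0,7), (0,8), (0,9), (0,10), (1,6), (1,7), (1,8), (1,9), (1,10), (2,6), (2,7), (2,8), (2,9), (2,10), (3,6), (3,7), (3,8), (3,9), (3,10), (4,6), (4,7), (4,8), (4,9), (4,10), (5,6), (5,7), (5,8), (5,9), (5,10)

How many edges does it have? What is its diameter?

K_{6,5} has 6 * 5 = 30 edges.
Any vertex reaches any opposite-side vertex in 1 step; same-side vertices reach in 2 steps via any opposite-side vertex.
Diameter = 2.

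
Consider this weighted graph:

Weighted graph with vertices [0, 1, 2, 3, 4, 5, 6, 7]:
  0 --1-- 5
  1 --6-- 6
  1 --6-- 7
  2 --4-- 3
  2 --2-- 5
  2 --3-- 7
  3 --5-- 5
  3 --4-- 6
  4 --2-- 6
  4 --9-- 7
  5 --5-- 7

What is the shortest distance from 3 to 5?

Using Dijkstra's algorithm from vertex 3:
Shortest path: 3 -> 5
Total weight: 5 = 5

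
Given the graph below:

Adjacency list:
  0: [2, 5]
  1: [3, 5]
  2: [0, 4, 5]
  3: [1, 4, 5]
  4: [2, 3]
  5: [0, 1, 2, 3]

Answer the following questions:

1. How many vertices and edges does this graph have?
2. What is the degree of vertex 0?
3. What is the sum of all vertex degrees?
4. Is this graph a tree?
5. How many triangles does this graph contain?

Count: 6 vertices, 8 edges.
Vertex 0 has neighbors [2, 5], degree = 2.
Handshaking lemma: 2 * 8 = 16.
A tree on 6 vertices has 5 edges. This graph has 8 edges (3 extra). Not a tree.
Number of triangles = 2.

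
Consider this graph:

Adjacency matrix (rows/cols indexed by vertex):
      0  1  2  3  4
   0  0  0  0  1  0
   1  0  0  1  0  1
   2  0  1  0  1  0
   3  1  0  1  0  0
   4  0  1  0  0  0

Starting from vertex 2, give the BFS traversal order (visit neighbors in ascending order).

BFS from vertex 2 (neighbors processed in ascending order):
Visit order: 2, 1, 3, 4, 0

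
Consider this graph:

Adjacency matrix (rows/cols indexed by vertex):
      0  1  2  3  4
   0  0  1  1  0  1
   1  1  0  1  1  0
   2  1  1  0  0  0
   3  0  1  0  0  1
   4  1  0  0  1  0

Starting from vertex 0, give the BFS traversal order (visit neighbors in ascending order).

BFS from vertex 0 (neighbors processed in ascending order):
Visit order: 0, 1, 2, 4, 3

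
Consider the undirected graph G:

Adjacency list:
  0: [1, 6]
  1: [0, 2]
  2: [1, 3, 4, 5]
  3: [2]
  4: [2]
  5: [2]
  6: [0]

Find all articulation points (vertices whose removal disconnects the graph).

An articulation point is a vertex whose removal disconnects the graph.
Articulation points: [0, 1, 2]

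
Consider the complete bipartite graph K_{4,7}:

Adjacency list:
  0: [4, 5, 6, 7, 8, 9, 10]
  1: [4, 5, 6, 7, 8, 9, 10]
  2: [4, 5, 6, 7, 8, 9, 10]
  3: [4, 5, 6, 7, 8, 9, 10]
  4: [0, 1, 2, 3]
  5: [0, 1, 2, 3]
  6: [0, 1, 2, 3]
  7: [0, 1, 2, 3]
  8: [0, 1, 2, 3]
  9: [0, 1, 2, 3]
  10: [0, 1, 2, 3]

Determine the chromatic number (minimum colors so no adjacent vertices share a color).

K_{4,7} is bipartite: vertices split into two independent sets of size 4 and 7.
Color one set 0, the other 1. No adjacent vertices share a color.
Chromatic number = 2.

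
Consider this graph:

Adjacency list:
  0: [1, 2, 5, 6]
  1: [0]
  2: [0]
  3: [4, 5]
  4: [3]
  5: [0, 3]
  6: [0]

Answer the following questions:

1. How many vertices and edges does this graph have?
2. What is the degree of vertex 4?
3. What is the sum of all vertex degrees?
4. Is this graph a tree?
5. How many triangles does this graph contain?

Count: 7 vertices, 6 edges.
Vertex 4 has neighbors [3], degree = 1.
Handshaking lemma: 2 * 6 = 12.
A graph is a tree iff it is connected and has exactly n-1 edges. This graph is connected (all 7 vertices in one component) and has 7-1 = 6 edges. It is a tree.
Number of triangles = 0.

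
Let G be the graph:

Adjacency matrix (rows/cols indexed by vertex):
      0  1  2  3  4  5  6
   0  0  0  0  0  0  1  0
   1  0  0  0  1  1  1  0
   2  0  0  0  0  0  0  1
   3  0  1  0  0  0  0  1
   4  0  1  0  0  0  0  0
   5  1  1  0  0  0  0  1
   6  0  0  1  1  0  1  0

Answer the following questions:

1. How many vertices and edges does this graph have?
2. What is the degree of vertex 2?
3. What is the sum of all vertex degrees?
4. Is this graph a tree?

Count: 7 vertices, 7 edges.
Vertex 2 has neighbors [6], degree = 1.
Handshaking lemma: 2 * 7 = 14.
A tree on 7 vertices has 6 edges. This graph has 7 edges (1 extra). Not a tree.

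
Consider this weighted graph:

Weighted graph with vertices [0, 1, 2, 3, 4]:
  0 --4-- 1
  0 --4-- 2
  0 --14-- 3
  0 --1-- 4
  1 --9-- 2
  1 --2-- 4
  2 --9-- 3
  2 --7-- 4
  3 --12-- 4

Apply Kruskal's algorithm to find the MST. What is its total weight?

Applying Kruskal's algorithm (sort edges by weight, add if no cycle):
  Add (0,4) w=1
  Add (1,4) w=2
  Skip (0,1) w=4 (creates cycle)
  Add (0,2) w=4
  Skip (2,4) w=7 (creates cycle)
  Skip (1,2) w=9 (creates cycle)
  Add (2,3) w=9
  Skip (3,4) w=12 (creates cycle)
  Skip (0,3) w=14 (creates cycle)
MST weight = 16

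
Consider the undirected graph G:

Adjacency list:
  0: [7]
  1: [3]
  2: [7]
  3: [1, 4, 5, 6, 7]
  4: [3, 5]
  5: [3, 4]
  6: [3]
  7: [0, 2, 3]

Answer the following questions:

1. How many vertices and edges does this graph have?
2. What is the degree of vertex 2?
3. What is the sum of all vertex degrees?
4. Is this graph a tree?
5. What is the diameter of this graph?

Count: 8 vertices, 8 edges.
Vertex 2 has neighbors [7], degree = 1.
Handshaking lemma: 2 * 8 = 16.
A tree on 8 vertices has 7 edges. This graph has 8 edges (1 extra). Not a tree.
Diameter (longest shortest path) = 3.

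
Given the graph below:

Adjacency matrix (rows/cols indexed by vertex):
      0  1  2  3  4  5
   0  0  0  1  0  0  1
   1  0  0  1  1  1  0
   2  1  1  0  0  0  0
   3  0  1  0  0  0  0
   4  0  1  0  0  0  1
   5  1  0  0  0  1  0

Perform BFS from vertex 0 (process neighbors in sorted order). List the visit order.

BFS from vertex 0 (neighbors processed in ascending order):
Visit order: 0, 2, 5, 1, 4, 3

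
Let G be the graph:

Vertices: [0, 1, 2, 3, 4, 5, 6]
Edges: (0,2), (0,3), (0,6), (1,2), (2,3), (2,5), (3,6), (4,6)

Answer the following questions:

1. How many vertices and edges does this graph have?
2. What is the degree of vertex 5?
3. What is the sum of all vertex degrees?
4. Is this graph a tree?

Count: 7 vertices, 8 edges.
Vertex 5 has neighbors [2], degree = 1.
Handshaking lemma: 2 * 8 = 16.
A tree on 7 vertices has 6 edges. This graph has 8 edges (2 extra). Not a tree.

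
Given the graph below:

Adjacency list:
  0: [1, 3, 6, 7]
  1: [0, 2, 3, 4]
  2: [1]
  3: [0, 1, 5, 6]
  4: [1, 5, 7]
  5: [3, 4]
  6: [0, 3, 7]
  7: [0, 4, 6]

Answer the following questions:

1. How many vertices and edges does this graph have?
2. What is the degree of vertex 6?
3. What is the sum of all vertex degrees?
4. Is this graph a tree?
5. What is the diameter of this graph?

Count: 8 vertices, 12 edges.
Vertex 6 has neighbors [0, 3, 7], degree = 3.
Handshaking lemma: 2 * 12 = 24.
A tree on 8 vertices has 7 edges. This graph has 12 edges (5 extra). Not a tree.
Diameter (longest shortest path) = 3.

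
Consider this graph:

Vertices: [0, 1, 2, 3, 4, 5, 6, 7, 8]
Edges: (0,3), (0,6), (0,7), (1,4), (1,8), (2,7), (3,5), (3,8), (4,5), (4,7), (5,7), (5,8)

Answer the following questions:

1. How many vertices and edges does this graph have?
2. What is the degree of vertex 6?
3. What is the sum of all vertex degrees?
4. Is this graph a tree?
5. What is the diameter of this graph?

Count: 9 vertices, 12 edges.
Vertex 6 has neighbors [0], degree = 1.
Handshaking lemma: 2 * 12 = 24.
A tree on 9 vertices has 8 edges. This graph has 12 edges (4 extra). Not a tree.
Diameter (longest shortest path) = 4.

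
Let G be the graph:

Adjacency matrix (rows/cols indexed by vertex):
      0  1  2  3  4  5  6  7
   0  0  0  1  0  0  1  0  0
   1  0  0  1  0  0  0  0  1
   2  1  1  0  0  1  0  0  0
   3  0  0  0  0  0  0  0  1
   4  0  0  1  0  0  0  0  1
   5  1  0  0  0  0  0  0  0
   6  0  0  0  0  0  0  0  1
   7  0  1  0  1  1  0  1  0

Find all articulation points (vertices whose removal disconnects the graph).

An articulation point is a vertex whose removal disconnects the graph.
Articulation points: [0, 2, 7]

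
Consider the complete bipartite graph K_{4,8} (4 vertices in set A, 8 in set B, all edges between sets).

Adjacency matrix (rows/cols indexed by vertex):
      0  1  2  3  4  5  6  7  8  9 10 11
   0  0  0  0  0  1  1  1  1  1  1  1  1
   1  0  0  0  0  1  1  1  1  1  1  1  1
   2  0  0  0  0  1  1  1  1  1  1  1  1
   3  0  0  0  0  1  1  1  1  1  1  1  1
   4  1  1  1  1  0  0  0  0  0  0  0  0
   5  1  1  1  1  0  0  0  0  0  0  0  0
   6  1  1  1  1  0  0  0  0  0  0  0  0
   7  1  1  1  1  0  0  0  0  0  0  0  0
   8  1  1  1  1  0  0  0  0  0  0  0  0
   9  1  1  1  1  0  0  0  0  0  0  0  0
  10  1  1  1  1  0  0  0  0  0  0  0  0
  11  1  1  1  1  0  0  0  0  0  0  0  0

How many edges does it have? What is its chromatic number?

K_{4,8} has 4 * 8 = 32 edges.
Bipartite graphs have chromatic number 2 (color each partition differently).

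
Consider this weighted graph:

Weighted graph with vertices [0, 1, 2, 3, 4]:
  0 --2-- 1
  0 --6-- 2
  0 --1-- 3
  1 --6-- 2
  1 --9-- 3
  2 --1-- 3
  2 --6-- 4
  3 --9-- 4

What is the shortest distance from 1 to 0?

Using Dijkstra's algorithm from vertex 1:
Shortest path: 1 -> 0
Total weight: 2 = 2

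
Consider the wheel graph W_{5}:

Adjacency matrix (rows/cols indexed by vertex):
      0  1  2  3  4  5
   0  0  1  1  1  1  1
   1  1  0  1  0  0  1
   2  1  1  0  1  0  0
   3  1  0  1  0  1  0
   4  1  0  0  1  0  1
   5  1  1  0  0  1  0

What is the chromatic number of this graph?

W_{5} = C_{5} plus a hub adjacent to every cycle vertex.
The outer cycle needs 3 colors (odd cycle); the hub is adjacent to all of them so needs a fresh color.
Chromatic number = 3 + 1 = 4.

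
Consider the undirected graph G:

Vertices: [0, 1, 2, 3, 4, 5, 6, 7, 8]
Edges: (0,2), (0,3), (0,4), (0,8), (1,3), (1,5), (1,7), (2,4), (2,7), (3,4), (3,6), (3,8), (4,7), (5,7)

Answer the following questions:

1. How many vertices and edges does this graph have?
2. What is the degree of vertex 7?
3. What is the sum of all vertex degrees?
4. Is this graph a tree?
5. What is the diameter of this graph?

Count: 9 vertices, 14 edges.
Vertex 7 has neighbors [1, 2, 4, 5], degree = 4.
Handshaking lemma: 2 * 14 = 28.
A tree on 9 vertices has 8 edges. This graph has 14 edges (6 extra). Not a tree.
Diameter (longest shortest path) = 3.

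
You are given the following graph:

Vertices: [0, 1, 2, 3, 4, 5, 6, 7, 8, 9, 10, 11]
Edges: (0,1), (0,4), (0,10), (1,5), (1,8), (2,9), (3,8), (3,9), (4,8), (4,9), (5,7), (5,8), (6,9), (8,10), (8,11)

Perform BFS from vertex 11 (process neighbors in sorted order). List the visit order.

BFS from vertex 11 (neighbors processed in ascending order):
Visit order: 11, 8, 1, 3, 4, 5, 10, 0, 9, 7, 2, 6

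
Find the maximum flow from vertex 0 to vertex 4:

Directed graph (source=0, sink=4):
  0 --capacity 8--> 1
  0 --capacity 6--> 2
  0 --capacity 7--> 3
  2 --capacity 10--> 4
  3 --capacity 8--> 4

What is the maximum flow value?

Computing max flow:
  Flow on (0->2): 6/6
  Flow on (0->3): 7/7
  Flow on (2->4): 6/10
  Flow on (3->4): 7/8
Maximum flow = 13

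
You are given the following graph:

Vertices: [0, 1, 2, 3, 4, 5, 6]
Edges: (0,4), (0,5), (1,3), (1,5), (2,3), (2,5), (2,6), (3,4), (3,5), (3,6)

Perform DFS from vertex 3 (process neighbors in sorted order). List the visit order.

DFS from vertex 3 (neighbors processed in ascending order):
Visit order: 3, 1, 5, 0, 4, 2, 6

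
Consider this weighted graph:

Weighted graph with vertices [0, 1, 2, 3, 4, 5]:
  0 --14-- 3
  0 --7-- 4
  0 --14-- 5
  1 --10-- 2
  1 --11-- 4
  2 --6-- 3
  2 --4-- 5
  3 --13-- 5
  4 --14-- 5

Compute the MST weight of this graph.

Applying Kruskal's algorithm (sort edges by weight, add if no cycle):
  Add (2,5) w=4
  Add (2,3) w=6
  Add (0,4) w=7
  Add (1,2) w=10
  Add (1,4) w=11
  Skip (3,5) w=13 (creates cycle)
  Skip (0,3) w=14 (creates cycle)
  Skip (0,5) w=14 (creates cycle)
  Skip (4,5) w=14 (creates cycle)
MST weight = 38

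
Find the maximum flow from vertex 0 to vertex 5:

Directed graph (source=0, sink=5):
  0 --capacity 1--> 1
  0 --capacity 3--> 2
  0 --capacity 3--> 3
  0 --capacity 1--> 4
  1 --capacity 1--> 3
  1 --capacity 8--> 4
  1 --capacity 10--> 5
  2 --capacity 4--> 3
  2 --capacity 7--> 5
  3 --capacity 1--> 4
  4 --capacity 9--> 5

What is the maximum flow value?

Computing max flow:
  Flow on (0->1): 1/1
  Flow on (0->2): 3/3
  Flow on (0->3): 1/3
  Flow on (0->4): 1/1
  Flow on (1->5): 1/10
  Flow on (2->5): 3/7
  Flow on (3->4): 1/1
  Flow on (4->5): 2/9
Maximum flow = 6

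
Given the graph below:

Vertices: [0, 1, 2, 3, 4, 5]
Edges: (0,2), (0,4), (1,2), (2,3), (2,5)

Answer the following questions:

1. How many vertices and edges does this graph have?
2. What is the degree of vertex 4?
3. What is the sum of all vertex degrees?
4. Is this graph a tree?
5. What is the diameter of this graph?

Count: 6 vertices, 5 edges.
Vertex 4 has neighbors [0], degree = 1.
Handshaking lemma: 2 * 5 = 10.
A graph is a tree iff it is connected and has exactly n-1 edges. This graph is connected (all 6 vertices in one component) and has 6-1 = 5 edges. It is a tree.
Diameter (longest shortest path) = 3.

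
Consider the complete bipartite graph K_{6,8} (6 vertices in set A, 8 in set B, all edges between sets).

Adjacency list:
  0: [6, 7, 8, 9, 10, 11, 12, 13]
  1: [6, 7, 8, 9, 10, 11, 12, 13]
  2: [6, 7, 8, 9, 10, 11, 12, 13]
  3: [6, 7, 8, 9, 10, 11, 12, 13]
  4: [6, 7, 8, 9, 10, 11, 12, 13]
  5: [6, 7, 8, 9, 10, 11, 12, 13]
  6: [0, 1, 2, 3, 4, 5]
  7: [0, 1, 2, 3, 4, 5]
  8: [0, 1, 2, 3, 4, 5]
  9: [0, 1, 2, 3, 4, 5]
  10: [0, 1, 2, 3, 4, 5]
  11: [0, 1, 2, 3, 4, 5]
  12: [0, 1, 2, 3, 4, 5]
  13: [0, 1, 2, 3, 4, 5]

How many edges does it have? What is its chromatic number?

K_{6,8} has 6 * 8 = 48 edges.
Bipartite graphs have chromatic number 2 (color each partition differently).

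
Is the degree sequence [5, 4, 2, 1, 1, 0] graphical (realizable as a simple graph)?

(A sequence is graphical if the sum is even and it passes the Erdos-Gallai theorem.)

Sum of degrees = 13. Sum is odd, so the sequence is NOT graphical.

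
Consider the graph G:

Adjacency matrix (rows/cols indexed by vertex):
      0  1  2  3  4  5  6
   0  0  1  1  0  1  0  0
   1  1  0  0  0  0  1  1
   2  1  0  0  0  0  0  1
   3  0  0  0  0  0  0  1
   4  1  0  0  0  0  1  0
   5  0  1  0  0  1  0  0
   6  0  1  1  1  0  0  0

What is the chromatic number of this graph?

The graph has a maximum clique of size 2 (lower bound on chromatic number).
A valid 2-coloring: {0: 0, 1: 1, 2: 1, 3: 1, 4: 1, 5: 0, 6: 0}.
Chromatic number = 2.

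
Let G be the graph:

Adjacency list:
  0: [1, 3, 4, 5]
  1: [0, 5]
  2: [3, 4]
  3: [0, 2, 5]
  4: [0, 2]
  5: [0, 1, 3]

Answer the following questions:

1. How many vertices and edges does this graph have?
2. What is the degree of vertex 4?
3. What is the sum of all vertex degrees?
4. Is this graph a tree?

Count: 6 vertices, 8 edges.
Vertex 4 has neighbors [0, 2], degree = 2.
Handshaking lemma: 2 * 8 = 16.
A tree on 6 vertices has 5 edges. This graph has 8 edges (3 extra). Not a tree.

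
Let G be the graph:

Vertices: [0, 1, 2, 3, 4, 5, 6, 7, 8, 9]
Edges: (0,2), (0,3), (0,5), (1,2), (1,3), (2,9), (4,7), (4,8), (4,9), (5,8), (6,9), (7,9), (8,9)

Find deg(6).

Vertex 6 has neighbors [9], so deg(6) = 1.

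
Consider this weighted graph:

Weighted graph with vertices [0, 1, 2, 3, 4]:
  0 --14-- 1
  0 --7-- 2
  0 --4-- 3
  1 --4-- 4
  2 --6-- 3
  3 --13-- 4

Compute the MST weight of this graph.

Applying Kruskal's algorithm (sort edges by weight, add if no cycle):
  Add (0,3) w=4
  Add (1,4) w=4
  Add (2,3) w=6
  Skip (0,2) w=7 (creates cycle)
  Add (3,4) w=13
  Skip (0,1) w=14 (creates cycle)
MST weight = 27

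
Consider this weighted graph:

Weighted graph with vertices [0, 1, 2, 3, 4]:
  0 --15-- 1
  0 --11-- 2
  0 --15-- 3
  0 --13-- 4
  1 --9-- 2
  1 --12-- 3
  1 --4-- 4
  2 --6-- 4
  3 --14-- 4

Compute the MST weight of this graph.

Applying Kruskal's algorithm (sort edges by weight, add if no cycle):
  Add (1,4) w=4
  Add (2,4) w=6
  Skip (1,2) w=9 (creates cycle)
  Add (0,2) w=11
  Add (1,3) w=12
  Skip (0,4) w=13 (creates cycle)
  Skip (3,4) w=14 (creates cycle)
  Skip (0,1) w=15 (creates cycle)
  Skip (0,3) w=15 (creates cycle)
MST weight = 33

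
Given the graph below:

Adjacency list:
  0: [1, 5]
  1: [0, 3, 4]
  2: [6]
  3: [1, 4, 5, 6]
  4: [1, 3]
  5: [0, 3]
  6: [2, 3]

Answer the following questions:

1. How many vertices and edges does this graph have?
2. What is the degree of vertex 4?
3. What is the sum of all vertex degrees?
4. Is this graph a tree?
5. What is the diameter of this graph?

Count: 7 vertices, 8 edges.
Vertex 4 has neighbors [1, 3], degree = 2.
Handshaking lemma: 2 * 8 = 16.
A tree on 7 vertices has 6 edges. This graph has 8 edges (2 extra). Not a tree.
Diameter (longest shortest path) = 4.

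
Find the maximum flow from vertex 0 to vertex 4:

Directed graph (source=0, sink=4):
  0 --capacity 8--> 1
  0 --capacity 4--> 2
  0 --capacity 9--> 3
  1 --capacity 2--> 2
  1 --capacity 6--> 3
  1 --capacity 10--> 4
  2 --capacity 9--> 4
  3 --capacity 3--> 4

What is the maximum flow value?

Computing max flow:
  Flow on (0->1): 8/8
  Flow on (0->2): 4/4
  Flow on (0->3): 3/9
  Flow on (1->4): 8/10
  Flow on (2->4): 4/9
  Flow on (3->4): 3/3
Maximum flow = 15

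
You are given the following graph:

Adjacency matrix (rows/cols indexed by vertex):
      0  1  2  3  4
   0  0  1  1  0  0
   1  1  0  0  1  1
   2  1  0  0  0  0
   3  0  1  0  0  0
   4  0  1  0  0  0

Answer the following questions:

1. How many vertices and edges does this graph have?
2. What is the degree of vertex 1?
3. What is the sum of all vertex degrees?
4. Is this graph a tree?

Count: 5 vertices, 4 edges.
Vertex 1 has neighbors [0, 3, 4], degree = 3.
Handshaking lemma: 2 * 4 = 8.
A graph is a tree iff it is connected and has exactly n-1 edges. This graph is connected (all 5 vertices in one component) and has 5-1 = 4 edges. It is a tree.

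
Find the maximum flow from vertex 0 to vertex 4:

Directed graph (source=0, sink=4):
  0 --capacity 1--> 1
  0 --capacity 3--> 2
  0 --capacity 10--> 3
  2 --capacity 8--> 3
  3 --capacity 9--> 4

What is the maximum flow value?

Computing max flow:
  Flow on (0->3): 9/10
  Flow on (3->4): 9/9
Maximum flow = 9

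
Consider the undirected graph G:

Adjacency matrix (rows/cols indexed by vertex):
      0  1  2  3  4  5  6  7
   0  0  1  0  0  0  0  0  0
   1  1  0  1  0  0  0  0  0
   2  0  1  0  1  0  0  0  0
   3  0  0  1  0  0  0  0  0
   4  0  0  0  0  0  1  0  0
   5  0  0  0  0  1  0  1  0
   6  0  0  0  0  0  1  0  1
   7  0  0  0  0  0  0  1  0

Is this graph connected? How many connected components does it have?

Checking connectivity: the graph has 2 connected component(s).
Components: [[0, 1, 2, 3], [4, 5, 6, 7]]. The graph is NOT connected.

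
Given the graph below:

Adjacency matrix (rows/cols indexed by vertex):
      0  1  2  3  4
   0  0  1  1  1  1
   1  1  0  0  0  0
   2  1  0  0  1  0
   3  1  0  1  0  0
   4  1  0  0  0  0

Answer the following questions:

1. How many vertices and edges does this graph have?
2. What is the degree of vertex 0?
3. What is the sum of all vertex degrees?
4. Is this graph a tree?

Count: 5 vertices, 5 edges.
Vertex 0 has neighbors [1, 2, 3, 4], degree = 4.
Handshaking lemma: 2 * 5 = 10.
A tree on 5 vertices has 4 edges. This graph has 5 edges (1 extra). Not a tree.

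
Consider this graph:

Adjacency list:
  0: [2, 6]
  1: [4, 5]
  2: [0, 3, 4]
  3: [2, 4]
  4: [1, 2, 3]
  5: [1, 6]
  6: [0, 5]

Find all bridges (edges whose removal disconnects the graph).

No bridges found. The graph is 2-edge-connected (no single edge removal disconnects it).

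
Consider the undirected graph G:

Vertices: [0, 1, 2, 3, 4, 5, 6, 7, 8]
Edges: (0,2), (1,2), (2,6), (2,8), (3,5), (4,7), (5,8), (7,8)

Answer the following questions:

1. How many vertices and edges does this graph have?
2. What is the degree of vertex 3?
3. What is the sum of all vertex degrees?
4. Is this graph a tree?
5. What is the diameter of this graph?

Count: 9 vertices, 8 edges.
Vertex 3 has neighbors [5], degree = 1.
Handshaking lemma: 2 * 8 = 16.
A graph is a tree iff it is connected and has exactly n-1 edges. This graph is connected (all 9 vertices in one component) and has 9-1 = 8 edges. It is a tree.
Diameter (longest shortest path) = 4.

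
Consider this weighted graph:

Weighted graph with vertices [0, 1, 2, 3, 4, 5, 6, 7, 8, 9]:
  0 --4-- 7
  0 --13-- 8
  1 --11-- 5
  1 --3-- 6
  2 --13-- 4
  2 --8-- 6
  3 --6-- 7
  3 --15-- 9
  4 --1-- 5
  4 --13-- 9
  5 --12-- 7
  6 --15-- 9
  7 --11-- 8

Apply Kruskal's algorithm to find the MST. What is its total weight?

Applying Kruskal's algorithm (sort edges by weight, add if no cycle):
  Add (4,5) w=1
  Add (1,6) w=3
  Add (0,7) w=4
  Add (3,7) w=6
  Add (2,6) w=8
  Add (1,5) w=11
  Add (7,8) w=11
  Add (5,7) w=12
  Skip (0,8) w=13 (creates cycle)
  Skip (2,4) w=13 (creates cycle)
  Add (4,9) w=13
  Skip (3,9) w=15 (creates cycle)
  Skip (6,9) w=15 (creates cycle)
MST weight = 69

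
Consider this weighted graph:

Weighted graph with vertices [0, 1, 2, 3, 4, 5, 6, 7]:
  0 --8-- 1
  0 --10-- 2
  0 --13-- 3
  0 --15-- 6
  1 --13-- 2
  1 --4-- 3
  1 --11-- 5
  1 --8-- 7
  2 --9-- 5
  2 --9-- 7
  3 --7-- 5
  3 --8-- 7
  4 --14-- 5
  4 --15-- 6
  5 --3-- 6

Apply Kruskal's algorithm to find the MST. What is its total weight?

Applying Kruskal's algorithm (sort edges by weight, add if no cycle):
  Add (5,6) w=3
  Add (1,3) w=4
  Add (3,5) w=7
  Add (0,1) w=8
  Add (1,7) w=8
  Skip (3,7) w=8 (creates cycle)
  Add (2,7) w=9
  Skip (2,5) w=9 (creates cycle)
  Skip (0,2) w=10 (creates cycle)
  Skip (1,5) w=11 (creates cycle)
  Skip (0,3) w=13 (creates cycle)
  Skip (1,2) w=13 (creates cycle)
  Add (4,5) w=14
  Skip (0,6) w=15 (creates cycle)
  Skip (4,6) w=15 (creates cycle)
MST weight = 53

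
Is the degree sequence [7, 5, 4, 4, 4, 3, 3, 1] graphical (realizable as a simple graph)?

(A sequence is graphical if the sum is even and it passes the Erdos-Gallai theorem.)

Sum of degrees = 31. Sum is odd, so the sequence is NOT graphical.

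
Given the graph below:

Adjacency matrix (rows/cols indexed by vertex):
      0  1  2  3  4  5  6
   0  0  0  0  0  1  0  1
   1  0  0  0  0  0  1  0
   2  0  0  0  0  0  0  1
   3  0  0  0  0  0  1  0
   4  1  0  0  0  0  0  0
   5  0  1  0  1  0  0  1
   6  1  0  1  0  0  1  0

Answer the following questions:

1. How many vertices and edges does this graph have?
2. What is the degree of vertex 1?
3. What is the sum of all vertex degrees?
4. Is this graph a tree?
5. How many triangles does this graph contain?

Count: 7 vertices, 6 edges.
Vertex 1 has neighbors [5], degree = 1.
Handshaking lemma: 2 * 6 = 12.
A graph is a tree iff it is connected and has exactly n-1 edges. This graph is connected (all 7 vertices in one component) and has 7-1 = 6 edges. It is a tree.
Number of triangles = 0.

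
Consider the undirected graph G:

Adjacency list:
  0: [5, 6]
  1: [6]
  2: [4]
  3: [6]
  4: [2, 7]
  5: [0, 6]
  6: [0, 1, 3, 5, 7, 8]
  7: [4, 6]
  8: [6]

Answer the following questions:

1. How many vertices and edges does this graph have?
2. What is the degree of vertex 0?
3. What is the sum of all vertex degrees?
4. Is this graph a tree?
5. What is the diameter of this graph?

Count: 9 vertices, 9 edges.
Vertex 0 has neighbors [5, 6], degree = 2.
Handshaking lemma: 2 * 9 = 18.
A tree on 9 vertices has 8 edges. This graph has 9 edges (1 extra). Not a tree.
Diameter (longest shortest path) = 4.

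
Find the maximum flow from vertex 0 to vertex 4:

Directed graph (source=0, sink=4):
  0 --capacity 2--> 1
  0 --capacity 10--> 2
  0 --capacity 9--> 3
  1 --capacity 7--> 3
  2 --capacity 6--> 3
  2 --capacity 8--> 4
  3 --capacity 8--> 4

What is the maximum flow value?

Computing max flow:
  Flow on (0->2): 8/10
  Flow on (0->3): 8/9
  Flow on (2->4): 8/8
  Flow on (3->4): 8/8
Maximum flow = 16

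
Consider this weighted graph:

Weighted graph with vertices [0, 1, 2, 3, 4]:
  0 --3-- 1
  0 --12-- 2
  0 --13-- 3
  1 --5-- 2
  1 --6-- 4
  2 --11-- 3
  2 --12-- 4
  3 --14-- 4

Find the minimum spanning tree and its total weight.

Applying Kruskal's algorithm (sort edges by weight, add if no cycle):
  Add (0,1) w=3
  Add (1,2) w=5
  Add (1,4) w=6
  Add (2,3) w=11
  Skip (0,2) w=12 (creates cycle)
  Skip (2,4) w=12 (creates cycle)
  Skip (0,3) w=13 (creates cycle)
  Skip (3,4) w=14 (creates cycle)
MST weight = 25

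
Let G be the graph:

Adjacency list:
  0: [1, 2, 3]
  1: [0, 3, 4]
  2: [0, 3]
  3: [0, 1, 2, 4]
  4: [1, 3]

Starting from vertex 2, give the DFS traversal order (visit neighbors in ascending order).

DFS from vertex 2 (neighbors processed in ascending order):
Visit order: 2, 0, 1, 3, 4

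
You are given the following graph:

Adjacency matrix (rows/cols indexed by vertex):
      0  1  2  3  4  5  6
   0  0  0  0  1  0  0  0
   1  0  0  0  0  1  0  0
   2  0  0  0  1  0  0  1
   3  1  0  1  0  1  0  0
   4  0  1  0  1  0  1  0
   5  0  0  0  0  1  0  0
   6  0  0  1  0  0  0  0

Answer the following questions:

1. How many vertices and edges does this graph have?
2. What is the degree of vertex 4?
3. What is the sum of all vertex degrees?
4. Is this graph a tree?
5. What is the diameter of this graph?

Count: 7 vertices, 6 edges.
Vertex 4 has neighbors [1, 3, 5], degree = 3.
Handshaking lemma: 2 * 6 = 12.
A graph is a tree iff it is connected and has exactly n-1 edges. This graph is connected (all 7 vertices in one component) and has 7-1 = 6 edges. It is a tree.
Diameter (longest shortest path) = 4.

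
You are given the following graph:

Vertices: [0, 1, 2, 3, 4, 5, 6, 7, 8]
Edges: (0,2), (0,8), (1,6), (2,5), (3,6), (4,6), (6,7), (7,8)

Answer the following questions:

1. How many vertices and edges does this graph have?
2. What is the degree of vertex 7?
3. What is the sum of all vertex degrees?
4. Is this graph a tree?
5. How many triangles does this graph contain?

Count: 9 vertices, 8 edges.
Vertex 7 has neighbors [6, 8], degree = 2.
Handshaking lemma: 2 * 8 = 16.
A graph is a tree iff it is connected and has exactly n-1 edges. This graph is connected (all 9 vertices in one component) and has 9-1 = 8 edges. It is a tree.
Number of triangles = 0.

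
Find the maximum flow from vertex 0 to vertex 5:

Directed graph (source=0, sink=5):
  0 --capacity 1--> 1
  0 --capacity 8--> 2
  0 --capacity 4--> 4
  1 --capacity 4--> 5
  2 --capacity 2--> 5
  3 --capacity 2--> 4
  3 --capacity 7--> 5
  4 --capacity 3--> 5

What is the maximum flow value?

Computing max flow:
  Flow on (0->1): 1/1
  Flow on (0->2): 2/8
  Flow on (0->4): 3/4
  Flow on (1->5): 1/4
  Flow on (2->5): 2/2
  Flow on (4->5): 3/3
Maximum flow = 6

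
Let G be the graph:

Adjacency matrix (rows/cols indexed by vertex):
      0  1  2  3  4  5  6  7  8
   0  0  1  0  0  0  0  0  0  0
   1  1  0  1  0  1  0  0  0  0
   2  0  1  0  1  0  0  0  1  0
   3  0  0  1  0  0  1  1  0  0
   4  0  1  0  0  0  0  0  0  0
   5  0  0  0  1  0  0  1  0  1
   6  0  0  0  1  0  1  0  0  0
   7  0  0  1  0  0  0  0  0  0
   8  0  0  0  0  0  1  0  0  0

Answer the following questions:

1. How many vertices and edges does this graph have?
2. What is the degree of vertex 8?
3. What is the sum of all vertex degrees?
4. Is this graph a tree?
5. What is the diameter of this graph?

Count: 9 vertices, 9 edges.
Vertex 8 has neighbors [5], degree = 1.
Handshaking lemma: 2 * 9 = 18.
A tree on 9 vertices has 8 edges. This graph has 9 edges (1 extra). Not a tree.
Diameter (longest shortest path) = 5.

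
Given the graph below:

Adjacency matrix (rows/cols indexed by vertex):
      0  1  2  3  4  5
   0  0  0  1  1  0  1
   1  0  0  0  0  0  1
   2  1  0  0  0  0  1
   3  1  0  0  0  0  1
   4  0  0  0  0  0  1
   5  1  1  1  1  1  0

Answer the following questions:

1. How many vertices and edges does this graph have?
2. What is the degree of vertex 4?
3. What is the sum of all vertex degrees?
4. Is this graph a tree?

Count: 6 vertices, 7 edges.
Vertex 4 has neighbors [5], degree = 1.
Handshaking lemma: 2 * 7 = 14.
A tree on 6 vertices has 5 edges. This graph has 7 edges (2 extra). Not a tree.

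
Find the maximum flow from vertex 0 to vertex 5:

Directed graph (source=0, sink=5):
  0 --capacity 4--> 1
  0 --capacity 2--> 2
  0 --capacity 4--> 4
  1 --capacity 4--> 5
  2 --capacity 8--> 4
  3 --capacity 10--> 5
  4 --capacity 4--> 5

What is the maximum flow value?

Computing max flow:
  Flow on (0->1): 4/4
  Flow on (0->2): 2/2
  Flow on (0->4): 2/4
  Flow on (1->5): 4/4
  Flow on (2->4): 2/8
  Flow on (4->5): 4/4
Maximum flow = 8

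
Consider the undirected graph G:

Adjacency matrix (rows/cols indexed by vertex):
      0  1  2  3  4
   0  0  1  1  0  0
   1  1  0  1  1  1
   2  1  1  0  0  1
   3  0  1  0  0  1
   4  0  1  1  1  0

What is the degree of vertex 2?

Vertex 2 has neighbors [0, 1, 4], so deg(2) = 3.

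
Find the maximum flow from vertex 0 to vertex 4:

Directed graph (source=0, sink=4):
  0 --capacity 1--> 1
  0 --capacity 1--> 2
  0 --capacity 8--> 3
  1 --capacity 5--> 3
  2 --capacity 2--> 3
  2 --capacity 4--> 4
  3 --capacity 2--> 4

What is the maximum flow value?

Computing max flow:
  Flow on (0->2): 1/1
  Flow on (0->3): 2/8
  Flow on (2->4): 1/4
  Flow on (3->4): 2/2
Maximum flow = 3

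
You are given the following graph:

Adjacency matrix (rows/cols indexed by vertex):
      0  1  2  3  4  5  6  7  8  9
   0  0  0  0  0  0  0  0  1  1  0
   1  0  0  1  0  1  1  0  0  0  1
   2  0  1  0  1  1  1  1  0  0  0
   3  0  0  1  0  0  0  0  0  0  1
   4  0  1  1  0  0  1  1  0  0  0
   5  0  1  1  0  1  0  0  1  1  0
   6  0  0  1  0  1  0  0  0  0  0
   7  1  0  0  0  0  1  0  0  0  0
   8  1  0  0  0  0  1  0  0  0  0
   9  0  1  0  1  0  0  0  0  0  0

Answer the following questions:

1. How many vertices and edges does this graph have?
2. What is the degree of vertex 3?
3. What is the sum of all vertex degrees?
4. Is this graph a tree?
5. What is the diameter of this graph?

Count: 10 vertices, 15 edges.
Vertex 3 has neighbors [2, 9], degree = 2.
Handshaking lemma: 2 * 15 = 30.
A tree on 10 vertices has 9 edges. This graph has 15 edges (6 extra). Not a tree.
Diameter (longest shortest path) = 4.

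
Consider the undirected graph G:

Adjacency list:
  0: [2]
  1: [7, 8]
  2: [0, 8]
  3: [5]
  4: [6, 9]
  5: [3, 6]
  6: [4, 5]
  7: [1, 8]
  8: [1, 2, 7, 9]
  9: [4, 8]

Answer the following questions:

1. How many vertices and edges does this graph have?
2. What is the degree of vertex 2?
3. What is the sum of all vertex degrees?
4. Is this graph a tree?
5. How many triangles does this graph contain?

Count: 10 vertices, 10 edges.
Vertex 2 has neighbors [0, 8], degree = 2.
Handshaking lemma: 2 * 10 = 20.
A tree on 10 vertices has 9 edges. This graph has 10 edges (1 extra). Not a tree.
Number of triangles = 1.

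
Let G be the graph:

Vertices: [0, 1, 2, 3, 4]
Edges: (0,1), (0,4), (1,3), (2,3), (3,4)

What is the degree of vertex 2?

Vertex 2 has neighbors [3], so deg(2) = 1.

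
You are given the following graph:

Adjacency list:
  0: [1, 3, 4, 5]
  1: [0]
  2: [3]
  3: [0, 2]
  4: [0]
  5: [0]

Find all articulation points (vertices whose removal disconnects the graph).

An articulation point is a vertex whose removal disconnects the graph.
Articulation points: [0, 3]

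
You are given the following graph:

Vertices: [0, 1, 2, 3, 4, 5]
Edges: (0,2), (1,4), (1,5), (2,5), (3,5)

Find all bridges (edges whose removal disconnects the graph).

A bridge is an edge whose removal increases the number of connected components.
Bridges found: (0,2), (1,4), (1,5), (2,5), (3,5)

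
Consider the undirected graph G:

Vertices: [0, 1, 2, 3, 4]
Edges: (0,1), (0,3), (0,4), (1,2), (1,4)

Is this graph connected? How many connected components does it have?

Checking connectivity: the graph has 1 connected component(s).
All vertices are reachable from each other. The graph IS connected.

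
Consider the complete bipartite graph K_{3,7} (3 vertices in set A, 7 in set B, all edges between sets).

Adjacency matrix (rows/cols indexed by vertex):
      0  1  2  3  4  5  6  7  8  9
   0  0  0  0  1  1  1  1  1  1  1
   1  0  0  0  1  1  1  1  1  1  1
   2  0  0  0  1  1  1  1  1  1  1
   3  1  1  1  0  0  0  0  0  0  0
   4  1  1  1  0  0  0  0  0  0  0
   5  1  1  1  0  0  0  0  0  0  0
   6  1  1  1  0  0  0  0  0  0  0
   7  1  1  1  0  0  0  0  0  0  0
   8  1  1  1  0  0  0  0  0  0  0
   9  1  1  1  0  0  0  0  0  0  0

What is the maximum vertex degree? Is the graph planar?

Set-A vertices have degree 7; set-B vertices have degree 3. Maximum degree = max(3,7) = 7.
K_{3,7} contains K_{3,3} as a subgraph (since both sides have >= 3 vertices); by Kuratowski's theorem it is not planar.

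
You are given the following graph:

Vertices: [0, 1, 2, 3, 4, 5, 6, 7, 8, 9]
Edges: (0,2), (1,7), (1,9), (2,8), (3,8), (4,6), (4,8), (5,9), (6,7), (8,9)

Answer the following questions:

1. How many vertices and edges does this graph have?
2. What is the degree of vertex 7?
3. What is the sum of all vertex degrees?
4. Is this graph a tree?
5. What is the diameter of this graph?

Count: 10 vertices, 10 edges.
Vertex 7 has neighbors [1, 6], degree = 2.
Handshaking lemma: 2 * 10 = 20.
A tree on 10 vertices has 9 edges. This graph has 10 edges (1 extra). Not a tree.
Diameter (longest shortest path) = 5.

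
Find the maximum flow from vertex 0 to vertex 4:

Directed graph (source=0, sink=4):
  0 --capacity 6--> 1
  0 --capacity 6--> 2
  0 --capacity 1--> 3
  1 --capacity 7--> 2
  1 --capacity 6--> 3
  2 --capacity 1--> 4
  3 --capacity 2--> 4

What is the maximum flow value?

Computing max flow:
  Flow on (0->1): 1/6
  Flow on (0->2): 1/6
  Flow on (0->3): 1/1
  Flow on (1->3): 1/6
  Flow on (2->4): 1/1
  Flow on (3->4): 2/2
Maximum flow = 3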